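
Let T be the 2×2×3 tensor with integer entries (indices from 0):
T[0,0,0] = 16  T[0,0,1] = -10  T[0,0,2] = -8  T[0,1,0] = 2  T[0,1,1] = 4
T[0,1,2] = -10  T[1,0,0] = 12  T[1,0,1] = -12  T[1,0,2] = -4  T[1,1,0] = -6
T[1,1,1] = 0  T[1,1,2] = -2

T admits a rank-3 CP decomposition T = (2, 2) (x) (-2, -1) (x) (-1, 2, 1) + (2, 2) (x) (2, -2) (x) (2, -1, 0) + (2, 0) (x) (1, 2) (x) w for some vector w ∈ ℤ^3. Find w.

w = (2, 1, -2)

Subtract the known terms from T to get the rank-1 residual R = (2, 0) (x) (1, 2) (x) w, so R[i,j,k] = a[i]·b[j]·w[k]. Pick indices with nonzero a[0]·b[0] = (2)·(1) = 2. Only the fibre through (0,0,·) is needed: R[0,0,:] = T[0,0,:] − Σₗ aₗ[0]bₗ[0]cₗ = [16, -10, -8] − (2)·(-2)·(-1, 2, 1) − (2)·(2)·(2, -1, 0) = [4, 2, -4]. Then w[k] = R[0,0,k] / 2 for each k, giving w = [4, 2, -4] / 2 = (2, 1, -2).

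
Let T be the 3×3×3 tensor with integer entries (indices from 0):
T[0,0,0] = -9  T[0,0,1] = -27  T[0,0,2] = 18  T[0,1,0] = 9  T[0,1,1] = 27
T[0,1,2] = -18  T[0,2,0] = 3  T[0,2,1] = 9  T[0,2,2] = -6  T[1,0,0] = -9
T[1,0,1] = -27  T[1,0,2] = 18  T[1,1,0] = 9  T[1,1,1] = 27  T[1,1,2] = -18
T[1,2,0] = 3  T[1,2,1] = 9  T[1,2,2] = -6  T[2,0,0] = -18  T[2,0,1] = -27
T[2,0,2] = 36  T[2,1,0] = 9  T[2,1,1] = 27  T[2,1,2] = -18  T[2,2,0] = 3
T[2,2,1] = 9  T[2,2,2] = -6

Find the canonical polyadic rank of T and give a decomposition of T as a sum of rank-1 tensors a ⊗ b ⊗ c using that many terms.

rank(T) = 2

Lower bound: the mode-1 unfolding of T (rows indexed by i, columns by (j,k) = (0,0), (0,1), (0,2), (1,0), (1,1), (1,2), (2,0), (2,1), (2,2)) is [[-9, -27, 18, 9, 27, -18, 3, 9, -6], [-9, -27, 18, 9, 27, -18, 3, 9, -6], [-18, -27, 36, 9, 27, -18, 3, 9, -6]].
There the 2×2 minor on rows i ∈ {0, 2}, columns (j,k) ∈ {(0,0), (0,1)} is det [[-9, -27], [-18, -27]] = -243 ≠ 0, so this unfolding has rank ≥ 2; CP rank is at least every unfolding rank, so rank(T) ≥ 2. (Flattening ranks never certify an upper bound on CP rank; for that we must actually write T with 2 rank-1 terms.)
Upper bound — finding two terms. Write S_k = T[:,:,k] for the frontal slices: S₀ = [[-9, 9, 3], [-9, 9, 3], [-18, 9, 3]], S₁ = [[-27, 27, 9], [-27, 27, 9], [-27, 27, 9]], S₂ = [[18, -18, -6], [18, -18, -6], [36, -18, -6]].
If T = a₁ ⊗ b₁ ⊗ c₁ + a₂ ⊗ b₂ ⊗ c₂ then each S_k = c₁[k]·a₁b₁ᵀ + c₂[k]·a₂b₂ᵀ. S₀ and S₁ are linearly independent, so a₁b₁ᵀ and a₂b₂ᵀ must span the same plane of matrices: they are the rank-1 matrices of the form x·S₀ + y·S₁.
The 2×2 minor of x·S₀ + y·S₁ on rows {0,2}, columns {0,1} is 81·x² + 243·xy = 81·(x + 3·y)(x), vanishing at (x:y) = (3:-1) and (0:1).
M₁ = 3·S₀ − S₁ = [[0, 0, 0], [0, 0, 0], [-27, 0, 0]] = (-27)·[0, 0, 1][1, 0, 0]ᵀ and M₂ = S₁ = [[-27, 27, 9], [-27, 27, 9], [-27, 27, 9]] = (-9)·[1, 1, 1][3, -3, -1]ᵀ, so take a₁ = [0, 0, 1], b₁ = [1, 0, 0], a₂ = [1, 1, 1], b₂ = [3, -3, -1].
Each slice is an integer combination of E₁ = a₁b₁ᵀ and E₂ = a₂b₂ᵀ: S₀ = −9·E₁ − 3·E₂, S₁ = −9·E₂, S₂ = 18·E₁ + 6·E₂; reading off coefficients, c₁ = [-9, 0, 18] and c₂ = [-3, -9, 6].
Hence T = [0, 0, 1] ⊗ [1, 0, 0] ⊗ [-9, 0, 18] + [1, 1, 1] ⊗ [3, -3, -1] ⊗ [-3, -9, 6], so rank(T) ≤ 2.
These bounds meet, so rank(T) = 2.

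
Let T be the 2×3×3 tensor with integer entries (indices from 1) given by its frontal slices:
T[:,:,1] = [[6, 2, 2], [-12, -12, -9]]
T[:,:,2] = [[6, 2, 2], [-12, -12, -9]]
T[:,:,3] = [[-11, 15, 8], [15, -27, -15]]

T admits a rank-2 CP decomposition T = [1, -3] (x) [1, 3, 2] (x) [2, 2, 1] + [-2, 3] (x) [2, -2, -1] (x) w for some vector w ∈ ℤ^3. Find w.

Subtract the known terms from T to get the rank-1 residual R = [-2, 3] (x) [2, -2, -1] (x) w, so R[i,j,k] = a[i]·b[j]·w[k]. Pick indices with nonzero a[1]·b[1] = (-2)·(2) = -4. Only the fibre through (1,1,·) is needed: R[1,1,:] = T[1,1,:] − Σₗ aₗ[1]bₗ[1]cₗ = [6, 6, -11] − (1)·(1)·[2, 2, 1] = [4, 4, -12]. Then w[k] = R[1,1,k] / -4 for each k, giving w = [4, 4, -12] / -4 = [-1, -1, 3].

w = [-1, -1, 3]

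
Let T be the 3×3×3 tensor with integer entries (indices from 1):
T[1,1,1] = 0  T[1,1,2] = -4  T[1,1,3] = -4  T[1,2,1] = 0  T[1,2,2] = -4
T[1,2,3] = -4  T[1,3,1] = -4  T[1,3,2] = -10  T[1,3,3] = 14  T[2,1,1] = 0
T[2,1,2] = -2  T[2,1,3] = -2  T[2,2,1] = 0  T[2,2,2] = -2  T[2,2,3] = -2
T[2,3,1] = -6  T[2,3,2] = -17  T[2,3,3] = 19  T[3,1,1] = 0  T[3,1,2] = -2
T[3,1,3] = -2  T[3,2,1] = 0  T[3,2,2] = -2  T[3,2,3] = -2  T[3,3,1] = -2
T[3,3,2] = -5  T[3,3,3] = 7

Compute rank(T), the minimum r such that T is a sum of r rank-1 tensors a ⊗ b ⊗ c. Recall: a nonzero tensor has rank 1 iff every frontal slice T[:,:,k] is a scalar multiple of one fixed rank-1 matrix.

2

Lower bound: the mode-2 unfolding of T (rows indexed by j, columns by (i,k) = (1,1), (1,2), (1,3), (2,1), (2,2), (2,3), (3,1), (3,2), (3,3)) is [[0, -4, -4, 0, -2, -2, 0, -2, -2], [0, -4, -4, 0, -2, -2, 0, -2, -2], [-4, -10, 14, -6, -17, 19, -2, -5, 7]].
There the 2×2 minor on rows j ∈ {1, 3}, columns (i,k) ∈ {(1,1), (1,2)} is det [[0, -4], [-4, -10]] = -16 ≠ 0, so this unfolding has rank ≥ 2; CP rank is at least every unfolding rank, so rank(T) ≥ 2. (Unfolding ranks only ever bound the CP rank from below — rank(T) can be strictly larger than all of them — so the matching upper bound has to come from an explicit 2-term decomposition.)
Upper bound — finding two terms. Write S_k = T[:,:,k] for the frontal slices: S₁ = [[0, 0, -4], [0, 0, -6], [0, 0, -2]], S₂ = [[-4, -4, -10], [-2, -2, -17], [-2, -2, -5]], S₃ = [[-4, -4, 14], [-2, -2, 19], [-2, -2, 7]].
If T = a₁ ⊗ b₁ ⊗ c₁ + a₂ ⊗ b₂ ⊗ c₂ then each S_k = c₁[k]·a₁b₁ᵀ + c₂[k]·a₂b₂ᵀ. S₁ and S₂ are linearly independent, so a₁b₁ᵀ and a₂b₂ᵀ must span the same plane of matrices: they are the rank-1 matrices of the form x·S₁ + y·S₂.
The 2×2 minor of x·S₁ + y·S₂ on rows {1,2}, columns {1,3} is 16·xy + 48·y² = 16·(x + 3·y)(y), vanishing at (x:y) = (3:-1) and (1:0).
M₁ = 3·S₁ − S₂ = [[4, 4, -2], [2, 2, -1], [2, 2, -1]] = [2, 1, 1][2, 2, -1]ᵀ and M₂ = S₁ = [[0, 0, -4], [0, 0, -6], [0, 0, -2]] = (-2)·[2, 3, 1][0, 0, 1]ᵀ, so take a₁ = [2, 1, 1], b₁ = [2, 2, -1], a₂ = [2, 3, 1], b₂ = [0, 0, 1].
Each slice is an integer combination of E₁ = a₁b₁ᵀ and E₂ = a₂b₂ᵀ: S₁ = −2·E₂, S₂ = −E₁ − 6·E₂, S₃ = −E₁ + 6·E₂; reading off coefficients, c₁ = [0, -1, -1] and c₂ = [-2, -6, 6].
Hence T = [2, 1, 1] ⊗ [2, 2, -1] ⊗ [0, -1, -1] + [2, 3, 1] ⊗ [0, 0, 1] ⊗ [-2, -6, 6], so rank(T) ≤ 2.
These bounds meet, so rank(T) = 2.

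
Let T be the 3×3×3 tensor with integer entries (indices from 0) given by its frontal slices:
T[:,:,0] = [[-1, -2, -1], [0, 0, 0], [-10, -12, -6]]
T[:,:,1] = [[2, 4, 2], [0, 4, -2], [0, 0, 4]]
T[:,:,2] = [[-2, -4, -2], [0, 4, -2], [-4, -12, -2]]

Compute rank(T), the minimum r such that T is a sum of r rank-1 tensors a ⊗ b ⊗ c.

3

Lower bound: in the mode-3 unfolding of T (rows indexed by k, columns by (i,j)) the 3×3 minor on rows k ∈ {0, 1, 2}, columns (i,j) ∈ {(0,0), (1,1), (2,0)} is det [[-1, 0, -10], [2, 4, 0], [-2, 4, -4]] = -144 ≠ 0, so that unfolding has rank ≥ 3 and hence rank(T) ≥ 3 (CP rank is at least every unfolding rank, though it can be larger).
Upper bound: T is a sum of 3 rank-1 terms, T = (0, 0, 1) ⊗ (2, 2, 1) ⊗ (-4, -2, 0) + (0, 1, -1) ⊗ (0, 2, -1) ⊗ (0, 2, 2) + (1, 0, 2) ⊗ (1, 2, 1) ⊗ (-1, 2, -2) (one valid choice — decompositions are not unique — normalised so each a, b is primitive with positive first nonzero entry; check it by expanding all entries), so rank(T) ≤ 3.
These bounds meet, so rank(T) = 3.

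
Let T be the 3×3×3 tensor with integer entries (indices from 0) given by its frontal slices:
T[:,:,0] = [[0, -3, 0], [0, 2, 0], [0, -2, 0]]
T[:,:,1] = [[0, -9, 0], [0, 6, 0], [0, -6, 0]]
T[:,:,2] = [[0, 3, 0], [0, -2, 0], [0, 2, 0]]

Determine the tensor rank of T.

Lower bound: T ≠ 0 (e.g. T[0,1,0] = -3), so rank(T) ≥ 1.
Upper bound: if T = a ∘ b ∘ c then every fibre of T is a multiple of the corresponding factor, so read the factors off the fibres through the nonzero entry T[0,1,0] = -3.
The mode-1 fibre T[:,1,0] = [-3, 2, -2] gives a = [3, -2, 2] (primitive direction); the mode-2 fibre T[0,:,0] = [0, -3, 0] gives b = [0, 1, 0]; then c[k] = T[0,1,k] / (a[0]·b[1]) = [-3, -9, 3] / 3 = [-1, -3, 1].
Expanding [3, -2, 2] ∘ [0, 1, 0] ∘ [-1, -3, 1] reproduces all 27 entries of T, so T = [3, -2, 2] ∘ [0, 1, 0] ∘ [-1, -3, 1] and rank(T) ≤ 1.
These bounds meet, so rank(T) = 1.
Check entry T[0,0,0] = 0: (3)·(0)·(-1) = 0.

1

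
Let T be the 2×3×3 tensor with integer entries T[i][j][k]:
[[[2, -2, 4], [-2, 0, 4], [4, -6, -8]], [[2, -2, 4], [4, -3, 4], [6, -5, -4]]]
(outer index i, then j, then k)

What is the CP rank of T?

Lower bound: the mode-3 unfolding of T (rows indexed by k, columns by (i,j) = (0,0), (0,1), (0,2), (1,0), (1,1), (1,2)) is [[2, -2, 4, 2, 4, 6], [-2, 0, -6, -2, -3, -5], [4, 4, -8, 4, 4, -4]].
There the 3×3 minor on rows k ∈ {0, 1, 2}, columns (i,j) ∈ {(0,0), (0,1), (0,2)} is det [[2, -2, 4], [-2, 0, -6], [4, 4, -8]] = 96 ≠ 0, so this unfolding has rank ≥ 3; CP rank is at least every unfolding rank, so rank(T) ≥ 3. (Flattening ranks never certify an upper bound on CP rank; for that we must actually write T with 3 rank-1 terms.)
Upper bound: T is a sum of 3 rank-1 terms, T = (1, 1) ⊗ (1, 1, 0) ⊗ (2, -2, 4) + (2, -1) ⊗ (0, 1, 1) ⊗ (-2, 1, 0) + (2, 1) ⊗ (0, 0, 1) ⊗ (4, -4, -4) (written with every a and b primitive with positive leading entry and the scale carried by c; CP decompositions are not unique, and this one is verified by expanding entrywise), so rank(T) ≤ 3.
These bounds meet, so rank(T) = 3.

3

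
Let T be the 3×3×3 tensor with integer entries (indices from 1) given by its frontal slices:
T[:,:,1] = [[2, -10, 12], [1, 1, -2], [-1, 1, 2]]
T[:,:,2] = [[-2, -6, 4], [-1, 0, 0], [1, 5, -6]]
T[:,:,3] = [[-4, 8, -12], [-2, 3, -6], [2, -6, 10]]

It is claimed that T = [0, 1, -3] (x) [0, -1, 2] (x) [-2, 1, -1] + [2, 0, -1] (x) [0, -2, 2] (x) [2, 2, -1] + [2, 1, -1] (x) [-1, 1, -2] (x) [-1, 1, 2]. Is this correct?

Reconstruct entry (3,2,1) from the claimed factors: Σₗ aₗ[3]bₗ[2]cₗ[1] = (-3)·(-1)·(-2) + (-1)·(-2)·(2) + (-1)·(1)·(-1) = -1, but T[3,2,1] = 1. The claim is false.

No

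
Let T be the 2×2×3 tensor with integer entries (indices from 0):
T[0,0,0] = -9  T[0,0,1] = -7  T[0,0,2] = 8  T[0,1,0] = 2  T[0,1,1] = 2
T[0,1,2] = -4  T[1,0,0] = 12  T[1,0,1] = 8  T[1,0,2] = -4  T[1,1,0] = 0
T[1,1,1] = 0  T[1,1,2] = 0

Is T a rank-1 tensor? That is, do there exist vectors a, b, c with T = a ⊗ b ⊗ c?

No

The mode-1 unfolding of T (rows indexed by i, columns by (j,k) = (0,0), (0,1), (0,2), (1,0), (1,1), (1,2)) is [[-9, -7, 8, 2, 2, -4], [12, 8, -4, 0, 0, 0]].
There the 2×2 minor on rows i ∈ {0, 1}, columns (j,k) ∈ {(0,0), (0,1)} is det [[-9, -7], [12, 8]] = 12 ≠ 0, so this unfolding has rank ≥ 2; CP rank is at least every unfolding rank, so rank(T) ≥ 2.
In particular rank(T) ≥ 2 > 1, so T is not rank-1.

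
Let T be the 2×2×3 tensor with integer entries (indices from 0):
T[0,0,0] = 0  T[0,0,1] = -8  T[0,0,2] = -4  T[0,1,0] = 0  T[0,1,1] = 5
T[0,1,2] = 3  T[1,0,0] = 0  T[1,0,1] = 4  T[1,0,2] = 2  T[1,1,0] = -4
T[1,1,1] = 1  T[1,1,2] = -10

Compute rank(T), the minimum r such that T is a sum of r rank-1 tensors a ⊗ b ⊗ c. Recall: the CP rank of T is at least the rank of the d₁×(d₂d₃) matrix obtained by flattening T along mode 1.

3

Lower bound: in the mode-3 unfolding of T (rows indexed by k, columns by (i,j)) the 3×3 minor on rows k ∈ {0, 1, 2}, columns (i,j) ∈ {(0,0), (0,1), (1,1)} is det [[0, 0, -4], [-8, 5, 1], [-4, 3, -10]] = 16 ≠ 0, so that unfolding has rank ≥ 3 and hence rank(T) ≥ 3 (CP rank is at least every unfolding rank, though it can be larger).
Upper bound: T is a sum of 3 rank-1 terms, T = (0, 1) ⊗ (0, 1) ⊗ (-4, 4, -8) + (1, -1) ⊗ (0, 1) ⊗ (0, 1, 1) + (2, -1) ⊗ (2, -1) ⊗ (0, -2, -1) (written with every a and b primitive with positive leading entry and the scale carried by c; CP decompositions are not unique, and this one is verified by expanding entrywise), so rank(T) ≤ 3.
These bounds meet, so rank(T) = 3.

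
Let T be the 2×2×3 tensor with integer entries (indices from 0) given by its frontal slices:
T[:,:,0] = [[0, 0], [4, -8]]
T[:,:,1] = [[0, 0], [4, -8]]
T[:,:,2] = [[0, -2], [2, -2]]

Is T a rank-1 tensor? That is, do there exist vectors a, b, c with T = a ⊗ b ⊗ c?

No

The mode-3 unfolding of T (rows indexed by k, columns by (i,j) = (0,0), (0,1), (1,0), (1,1)) is [[0, 0, 4, -8], [0, 0, 4, -8], [0, -2, 2, -2]].
There the 2×2 minor on rows k ∈ {0, 2}, columns (i,j) ∈ {(0,1), (1,0)} is det [[0, 4], [-2, 2]] = 8 ≠ 0, so this unfolding has rank ≥ 2; CP rank is at least every unfolding rank, so rank(T) ≥ 2.
In particular rank(T) ≥ 2 > 1, so T is not rank-1.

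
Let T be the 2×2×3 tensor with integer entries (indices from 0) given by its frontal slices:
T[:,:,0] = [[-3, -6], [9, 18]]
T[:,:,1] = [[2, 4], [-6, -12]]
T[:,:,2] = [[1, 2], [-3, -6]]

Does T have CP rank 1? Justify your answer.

Yes

If T = a ⊗ b ⊗ c then every fibre of T is a multiple of the corresponding factor, so read the factors off the fibres through the nonzero entry T[0,0,0] = -3.
The mode-1 fibre T[:,0,0] = [-3, 9] gives a = [1, -3] (primitive direction); the mode-2 fibre T[0,:,0] = [-3, -6] gives b = [1, 2]; then c[k] = T[0,0,k] / (a[0]·b[0]) = [-3, 2, 1] / 1 = [-3, 2, 1].
Expanding [1, -3] ⊗ [1, 2] ⊗ [-3, 2, 1] reproduces all 12 entries of T, so T = [1, -3] ⊗ [1, 2] ⊗ [-3, 2, 1] and rank(T) ≤ 1.
Equivalently every frontal slice T[:,:,k] is c[k] times the rank-1 matrix [1, -3] ⊗ [1, 2]. So T has rank 1 (it is nonzero).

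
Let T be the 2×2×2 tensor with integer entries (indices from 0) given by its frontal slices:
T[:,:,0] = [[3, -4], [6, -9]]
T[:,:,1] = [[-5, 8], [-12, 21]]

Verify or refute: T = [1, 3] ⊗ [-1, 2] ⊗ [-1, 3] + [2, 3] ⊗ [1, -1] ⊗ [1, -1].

Yes

Reconstruct entrywise from the claimed factors. For example, T[1,0,0] = 6 and Σₗ aₗ[1]bₗ[0]cₗ[0] = (3)·(-1)·(-1) + (3)·(1)·(1) = 6; checking all 8 entries, every one matches. The claim holds.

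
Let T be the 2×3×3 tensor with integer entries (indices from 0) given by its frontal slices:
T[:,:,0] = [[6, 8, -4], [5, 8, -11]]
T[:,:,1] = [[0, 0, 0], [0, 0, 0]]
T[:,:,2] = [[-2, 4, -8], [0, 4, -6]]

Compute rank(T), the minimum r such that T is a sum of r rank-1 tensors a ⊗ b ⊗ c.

Lower bound: in the mode-2 unfolding of T (rows indexed by j, columns by (i,k)) the 3×3 minor on rows j ∈ {0, 1, 2}, columns (i,k) ∈ {(0,0), (0,2), (1,0)} is det [[6, -2, 5], [8, 4, 8], [-4, -8, -11]] = -232 ≠ 0, so that unfolding has rank ≥ 3 and hence rank(T) ≥ 3 (CP rank is at least every unfolding rank, though it can be larger).
Upper bound: T is a sum of 3 rank-1 terms, T = (1, -2) ⊗ (0, 0, 1) ⊗ (2, 0, 0) + (1, 1) ⊗ (1, 2, -2) ⊗ (4, 0, 2) + (2, 1) ⊗ (1, 0, 1) ⊗ (1, 0, -2) (one valid choice — decompositions are not unique — normalised so each a, b is primitive with positive first nonzero entry; check it by expanding all entries), so rank(T) ≤ 3.
These bounds meet, so rank(T) = 3.

3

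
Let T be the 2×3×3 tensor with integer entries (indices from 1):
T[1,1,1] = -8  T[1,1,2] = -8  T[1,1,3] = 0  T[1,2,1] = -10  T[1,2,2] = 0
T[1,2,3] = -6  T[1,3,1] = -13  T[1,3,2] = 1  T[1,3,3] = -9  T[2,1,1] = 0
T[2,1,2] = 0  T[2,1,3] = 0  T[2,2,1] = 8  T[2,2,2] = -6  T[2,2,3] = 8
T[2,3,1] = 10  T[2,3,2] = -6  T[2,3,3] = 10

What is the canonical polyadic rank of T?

3

Lower bound: the mode-3 unfolding of T (rows indexed by k, columns by (i,j) = (1,1), (1,2), (1,3), (2,1), (2,2), (2,3)) is [[-8, -10, -13, 0, 8, 10], [-8, 0, 1, 0, -6, -6], [0, -6, -9, 0, 8, 10]].
There the 3×3 minor on rows k ∈ {1, 2, 3}, columns (i,j) ∈ {(1,1), (1,2), (1,3)} is det [[-8, -10, -13], [-8, 0, 1], [0, -6, -9]] = 48 ≠ 0, so this unfolding has rank ≥ 3; CP rank is at least every unfolding rank, so rank(T) ≥ 3. (Unfolding ranks only ever bound the CP rank from below — rank(T) can be strictly larger than all of them — so the matching upper bound has to come from an explicit 3-term decomposition.)
Upper bound: T is a sum of 3 rank-1 terms, T = [1, -2] ⊗ [0, 2, 1] ⊗ [-1, 1, -1] + [1, -1] ⊗ [0, 1, 2] ⊗ [-4, 2, -4] + [1, 0] ⊗ [2, 1, 1] ⊗ [-4, -4, 0] (written with every a and b primitive with positive leading entry and the scale carried by c; CP decompositions are not unique, and this one is verified by expanding entrywise), so rank(T) ≤ 3.
These bounds meet, so rank(T) = 3.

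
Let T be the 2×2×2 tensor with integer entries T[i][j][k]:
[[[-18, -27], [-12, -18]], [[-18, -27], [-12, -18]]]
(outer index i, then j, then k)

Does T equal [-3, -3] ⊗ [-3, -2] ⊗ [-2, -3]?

Reconstruct entrywise from the claimed factors. For example, T[1,0,0] = -18 and Σₗ aₗ[1]bₗ[0]cₗ[0] = (-3)·(-3)·(-2) = -18; checking all 8 entries, every one matches. The claim holds.

Yes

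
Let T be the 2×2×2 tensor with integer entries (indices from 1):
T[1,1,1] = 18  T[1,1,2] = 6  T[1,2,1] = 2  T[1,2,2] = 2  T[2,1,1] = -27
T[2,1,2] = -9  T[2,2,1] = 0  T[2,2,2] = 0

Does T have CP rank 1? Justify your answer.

No

The mode-3 unfolding of T (rows indexed by k, columns by (i,j) = (1,1), (1,2), (2,1), (2,2)) is [[18, 2, -27, 0], [6, 2, -9, 0]].
There the 2×2 minor on rows k ∈ {1, 2}, columns (i,j) ∈ {(1,1), (1,2)} is det [[18, 2], [6, 2]] = 24 ≠ 0, so this unfolding has rank ≥ 2; CP rank is at least every unfolding rank, so rank(T) ≥ 2.
In particular rank(T) ≥ 2 > 1, so T is not rank-1.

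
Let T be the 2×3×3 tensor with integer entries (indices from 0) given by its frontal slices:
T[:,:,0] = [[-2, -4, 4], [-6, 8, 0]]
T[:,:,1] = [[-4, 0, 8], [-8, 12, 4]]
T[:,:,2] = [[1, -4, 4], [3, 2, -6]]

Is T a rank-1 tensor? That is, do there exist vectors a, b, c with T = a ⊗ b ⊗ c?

The mode-3 unfolding of T (rows indexed by k, columns by (i,j) = (0,0), (0,1), (0,2), (1,0), (1,1), (1,2)) is [[-2, -4, 4, -6, 8, 0], [-4, 0, 8, -8, 12, 4], [1, -4, 4, 3, 2, -6]].
There the 3×3 minor on rows k ∈ {0, 1, 2}, columns (i,j) ∈ {(0,0), (0,1), (0,2)} is det [[-2, -4, 4], [-4, 0, 8], [1, -4, 4]] = -96 ≠ 0, so this unfolding has rank ≥ 3; CP rank is at least every unfolding rank, so rank(T) ≥ 3.
In particular rank(T) ≥ 3 > 1, so T is not rank-1.

No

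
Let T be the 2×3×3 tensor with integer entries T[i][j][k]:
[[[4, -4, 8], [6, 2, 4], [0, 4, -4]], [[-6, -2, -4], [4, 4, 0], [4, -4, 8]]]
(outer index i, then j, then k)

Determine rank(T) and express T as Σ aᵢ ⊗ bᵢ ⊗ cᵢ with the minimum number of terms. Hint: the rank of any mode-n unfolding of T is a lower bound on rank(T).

rank(T) = 3

Lower bound: the mode-2 unfolding of T (rows indexed by j, columns by (i,k) = (0,0), (0,1), (0,2), (1,0), (1,1), (1,2)) is [[4, -4, 8, -6, -2, -4], [6, 2, 4, 4, 4, 0], [0, 4, -4, 4, -4, 8]].
There the 3×3 minor on rows j ∈ {0, 1, 2}, columns (i,k) ∈ {(0,0), (0,1), (1,0)} is det [[4, -4, -6], [6, 2, 4], [0, 4, 4]] = -80 ≠ 0, so this unfolding has rank ≥ 3; CP rank is at least every unfolding rank, so rank(T) ≥ 3. (This is only a lower bound: in general the CP rank may exceed every unfolding rank, so we still need to exhibit 3 rank-1 terms summing to T.)
Upper bound: T is a sum of 3 rank-1 terms, T = [1, -1] ⊗ [1, 0, -2] ⊗ [2, -2, 4] + [1, 0] ⊗ [1, 1, 1] ⊗ [4, 0, 4] + [1, 2] ⊗ [1, -1, 0] ⊗ [-2, -2, 0] (written with every a and b primitive with positive leading entry and the scale carried by c; CP decompositions are not unique, and this one is verified by expanding entrywise), so rank(T) ≤ 3.
These bounds meet, so rank(T) = 3.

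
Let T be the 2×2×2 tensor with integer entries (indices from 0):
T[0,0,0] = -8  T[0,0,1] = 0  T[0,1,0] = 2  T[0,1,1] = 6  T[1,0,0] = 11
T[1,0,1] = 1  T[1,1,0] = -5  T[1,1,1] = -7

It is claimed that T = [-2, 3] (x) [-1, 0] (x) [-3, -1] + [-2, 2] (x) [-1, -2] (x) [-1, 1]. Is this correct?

Reconstruct entry (0,1,0) from the claimed factors: Σₗ aₗ[0]bₗ[1]cₗ[0] = (-2)·(0)·(-3) + (-2)·(-2)·(-1) = -4, but T[0,1,0] = 2. The claim is false.

No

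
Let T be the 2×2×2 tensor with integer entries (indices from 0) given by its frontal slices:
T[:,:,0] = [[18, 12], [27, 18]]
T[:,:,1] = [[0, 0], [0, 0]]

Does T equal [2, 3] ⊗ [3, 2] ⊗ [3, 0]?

Reconstruct entrywise from the claimed factors. For example, T[1,0,1] = 0 and Σₗ aₗ[1]bₗ[0]cₗ[1] = (3)·(3)·(0) = 0; checking all 8 entries, every one matches. The claim holds.

Yes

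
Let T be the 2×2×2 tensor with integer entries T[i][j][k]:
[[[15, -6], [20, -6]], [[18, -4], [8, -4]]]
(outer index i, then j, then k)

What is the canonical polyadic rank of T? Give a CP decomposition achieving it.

rank(T) = 2

Lower bound: the mode-2 unfolding of T (rows indexed by j, columns by (i,k) = (0,0), (0,1), (1,0), (1,1)) is [[15, -6, 18, -4], [20, -6, 8, -4]].
There the 2×2 minor on rows j ∈ {0, 1}, columns (i,k) ∈ {(0,0), (0,1)} is det [[15, -6], [20, -6]] = 30 ≠ 0, so this unfolding has rank ≥ 2; CP rank is at least every unfolding rank, so rank(T) ≥ 2. (This is only a lower bound: in general the CP rank may exceed every unfolding rank, so we still need to exhibit 2 rank-1 terms summing to T.)
Upper bound — finding two terms. Write S_k = T[:,:,k] for the frontal slices: S₀ = [[15, 20], [18, 8]], S₁ = [[-6, -6], [-4, -4]].
If T = a₁ ⊗ b₁ ⊗ c₁ + a₂ ⊗ b₂ ⊗ c₂ then each S_k = c₁[k]·a₁b₁ᵀ + c₂[k]·a₂b₂ᵀ. S₀ and S₁ are linearly independent, so a₁b₁ᵀ and a₂b₂ᵀ must span the same plane of matrices: they are the rank-1 matrices of the form x·S₀ + y·S₁.
det(x·S₀ + y·S₁) is −240·x² + 80·xy = (-80)·(3·x − y)(x), vanishing at (x:y) = (1:3) and (0:1).
M₁ = S₀ + 3·S₁ = [[-3, 2], [6, -4]] = −(1, -2)(3, -2)ᵀ and M₂ = S₁ = [[-6, -6], [-4, -4]] = (-2)·(3, 2)(1, 1)ᵀ, so take a₁ = (1, -2), b₁ = (3, -2), a₂ = (3, 2), b₂ = (1, 1).
Each slice is an integer combination of E₁ = a₁b₁ᵀ and E₂ = a₂b₂ᵀ: S₀ = −E₁ + 6·E₂, S₁ = −2·E₂; reading off coefficients, c₁ = (-1, 0) and c₂ = (6, -2).
Hence T = (1, -2) ⊗ (3, -2) ⊗ (-1, 0) + (3, 2) ⊗ (1, 1) ⊗ (6, -2), so rank(T) ≤ 2.
These bounds meet, so rank(T) = 2.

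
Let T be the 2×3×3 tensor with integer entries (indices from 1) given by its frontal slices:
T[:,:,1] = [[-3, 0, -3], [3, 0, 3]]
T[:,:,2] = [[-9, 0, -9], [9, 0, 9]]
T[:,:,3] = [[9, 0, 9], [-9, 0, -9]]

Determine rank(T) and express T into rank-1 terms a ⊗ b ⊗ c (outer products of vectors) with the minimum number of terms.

rank(T) = 1

Lower bound: T ≠ 0 (e.g. T[1,1,1] = -3), so rank(T) ≥ 1.
Upper bound: if T = a ⊗ b ⊗ c then every fibre of T is a multiple of the corresponding factor, so read the factors off the fibres through the nonzero entry T[1,1,1] = -3.
The mode-1 fibre T[:,1,1] = [-3, 3] gives a = (1, -1) (primitive direction); the mode-2 fibre T[1,:,1] = [-3, 0, -3] gives b = (1, 0, 1); then c[k] = T[1,1,k] / (a[1]·b[1]) = [-3, -9, 9] / 1 = (-3, -9, 9).
Expanding (1, -1) ⊗ (1, 0, 1) ⊗ (-3, -9, 9) reproduces all 18 entries of T, so T = (1, -1) ⊗ (1, 0, 1) ⊗ (-3, -9, 9) and rank(T) ≤ 1.
These bounds meet, so rank(T) = 1.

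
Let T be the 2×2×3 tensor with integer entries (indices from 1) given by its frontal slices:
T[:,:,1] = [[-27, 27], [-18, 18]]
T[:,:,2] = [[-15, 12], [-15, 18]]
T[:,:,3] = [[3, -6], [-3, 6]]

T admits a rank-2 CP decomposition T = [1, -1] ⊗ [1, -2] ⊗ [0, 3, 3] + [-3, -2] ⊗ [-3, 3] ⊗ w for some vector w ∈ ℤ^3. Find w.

w = [-3, -2, 0]

Subtract the known terms from T to get the rank-1 residual R = [-3, -2] ⊗ [-3, 3] ⊗ w, so R[i,j,k] = a[i]·b[j]·w[k]. Pick indices with nonzero a[1]·b[1] = (-3)·(-3) = 9. Only the fibre through (1,1,·) is needed: R[1,1,:] = T[1,1,:] − Σₗ aₗ[1]bₗ[1]cₗ = [-27, -15, 3] − (1)·(1)·[0, 3, 3] = [-27, -18, 0]. Then w[k] = R[1,1,k] / 9 for each k, giving w = [-27, -18, 0] / 9 = [-3, -2, 0].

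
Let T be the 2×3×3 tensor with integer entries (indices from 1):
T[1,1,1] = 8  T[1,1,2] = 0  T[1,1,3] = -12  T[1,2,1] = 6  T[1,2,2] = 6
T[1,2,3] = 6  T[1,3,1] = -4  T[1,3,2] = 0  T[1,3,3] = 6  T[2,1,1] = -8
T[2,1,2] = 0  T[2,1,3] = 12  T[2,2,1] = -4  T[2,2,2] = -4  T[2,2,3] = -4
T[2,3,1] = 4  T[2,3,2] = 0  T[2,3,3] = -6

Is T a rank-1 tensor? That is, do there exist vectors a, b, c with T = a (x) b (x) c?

No

The mode-2 unfolding of T (rows indexed by j, columns by (i,k) = (1,1), (1,2), (1,3), (2,1), (2,2), (2,3)) is [[8, 0, -12, -8, 0, 12], [6, 6, 6, -4, -4, -4], [-4, 0, 6, 4, 0, -6]].
There the 2×2 minor on rows j ∈ {1, 2}, columns (i,k) ∈ {(1,1), (1,2)} is det [[8, 0], [6, 6]] = 48 ≠ 0, so this unfolding has rank ≥ 2; CP rank is at least every unfolding rank, so rank(T) ≥ 2.
In particular rank(T) ≥ 2 > 1, so T is not rank-1.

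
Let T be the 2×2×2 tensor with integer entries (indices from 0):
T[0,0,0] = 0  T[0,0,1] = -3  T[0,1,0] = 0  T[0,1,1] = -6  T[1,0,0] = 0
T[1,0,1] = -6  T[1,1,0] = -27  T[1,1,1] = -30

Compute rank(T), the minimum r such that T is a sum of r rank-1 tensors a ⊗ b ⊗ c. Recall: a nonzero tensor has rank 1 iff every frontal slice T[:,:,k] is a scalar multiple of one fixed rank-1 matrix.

2

Lower bound: in the mode-1 unfolding of T (rows indexed by i, columns by (j,k)) the 2×2 minor on rows i ∈ {0, 1}, columns (j,k) ∈ {(0,1), (1,0)} is det [[-3, 0], [-6, -27]] = 81 ≠ 0, so that unfolding has rank ≥ 2 and hence rank(T) ≥ 2 (CP rank is at least every unfolding rank, though it can be larger).
Upper bound: with S_k = T[:,:,k], the two rank-1 terms a₁b₁ᵀ, a₂b₂ᵀ are the rank-1 members of the pencil x·S₀ + y·S₁.
det(x·S₀ + y·S₁) is 81·xy + 54·y² = 27·(3·x + 2·y)(y), vanishing at (x:y) = (2:-3) and (1:0).
M₁ = 2·S₀ − 3·S₁ = [[9, 18], [18, 36]] = 9·(1, 2)(1, 2)ᵀ and M₂ = S₀ = [[0, 0], [0, -27]] = (-27)·(0, 1)(0, 1)ᵀ, so take a₁ = (1, 2), b₁ = (1, 2), a₂ = (0, 1), b₂ = (0, 1).
Each slice is an integer combination of E₁ = a₁b₁ᵀ and E₂ = a₂b₂ᵀ: S₀ = −27·E₂, S₁ = −3·E₁ − 18·E₂; reading off coefficients, c₁ = (0, -3) and c₂ = (-27, -18).
Hence T = (1, 2) ⊗ (1, 2) ⊗ (0, -3) + (0, 1) ⊗ (0, 1) ⊗ (-27, -18), so rank(T) ≤ 2.
These bounds meet, so rank(T) = 2.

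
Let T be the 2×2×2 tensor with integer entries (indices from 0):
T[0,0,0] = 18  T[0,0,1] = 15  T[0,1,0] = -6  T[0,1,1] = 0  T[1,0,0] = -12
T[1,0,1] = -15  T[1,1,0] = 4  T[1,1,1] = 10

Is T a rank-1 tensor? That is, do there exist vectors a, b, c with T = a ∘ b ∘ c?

No

The mode-3 unfolding of T (rows indexed by k, columns by (i,j) = (0,0), (0,1), (1,0), (1,1)) is [[18, -6, -12, 4], [15, 0, -15, 10]].
There the 2×2 minor on rows k ∈ {0, 1}, columns (i,j) ∈ {(0,0), (0,1)} is det [[18, -6], [15, 0]] = 90 ≠ 0, so this unfolding has rank ≥ 2; CP rank is at least every unfolding rank, so rank(T) ≥ 2.
In particular rank(T) ≥ 2 > 1, so T is not rank-1.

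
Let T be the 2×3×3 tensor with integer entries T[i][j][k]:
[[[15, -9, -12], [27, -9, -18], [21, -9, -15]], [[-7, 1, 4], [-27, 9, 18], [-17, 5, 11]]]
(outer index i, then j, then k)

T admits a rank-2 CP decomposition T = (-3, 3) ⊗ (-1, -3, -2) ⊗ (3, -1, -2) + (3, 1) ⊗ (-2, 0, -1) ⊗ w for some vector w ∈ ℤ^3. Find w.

w = (-1, 1, 1)

Subtract the known terms from T to get the rank-1 residual R = (3, 1) ⊗ (-2, 0, -1) ⊗ w, so R[i,j,k] = a[i]·b[j]·w[k]. Pick indices with nonzero a[0]·b[0] = (3)·(-2) = -6. Only the fibre through (0,0,·) is needed: R[0,0,:] = T[0,0,:] − Σₗ aₗ[0]bₗ[0]cₗ = [15, -9, -12] − (-3)·(-1)·(3, -1, -2) = [6, -6, -6]. Then w[k] = R[0,0,k] / -6 for each k, giving w = [6, -6, -6] / -6 = (-1, 1, 1).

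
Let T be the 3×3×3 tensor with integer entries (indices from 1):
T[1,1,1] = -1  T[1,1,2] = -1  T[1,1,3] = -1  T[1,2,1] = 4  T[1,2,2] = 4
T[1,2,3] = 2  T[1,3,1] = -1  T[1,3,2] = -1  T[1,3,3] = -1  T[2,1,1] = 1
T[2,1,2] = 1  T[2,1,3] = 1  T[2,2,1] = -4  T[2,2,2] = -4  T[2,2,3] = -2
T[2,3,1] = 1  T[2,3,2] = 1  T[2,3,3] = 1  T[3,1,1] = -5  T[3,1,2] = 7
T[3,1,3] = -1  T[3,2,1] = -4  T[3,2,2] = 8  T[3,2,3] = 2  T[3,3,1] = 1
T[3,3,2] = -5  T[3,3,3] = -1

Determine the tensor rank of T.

Lower bound: the mode-3 unfolding of T (rows indexed by k, columns by (i,j) = (1,1), (1,2), (1,3), (2,1), (2,2), (2,3), (3,1), (3,2), (3,3)) is [[-1, 4, -1, 1, -4, 1, -5, -4, 1], [-1, 4, -1, 1, -4, 1, 7, 8, -5], [-1, 2, -1, 1, -2, 1, -1, 2, -1]].
There the 3×3 minor on rows k ∈ {1, 2, 3}, columns (i,j) ∈ {(1,1), (1,2), (3,1)} is det [[-1, 4, -5], [-1, 4, 7], [-1, 2, -1]] = -24 ≠ 0, so this unfolding has rank ≥ 3; CP rank is at least every unfolding rank, so rank(T) ≥ 3. (Flattening ranks never certify an upper bound on CP rank; for that we must actually write T with 3 rank-1 terms.)
Upper bound: T is a sum of 3 rank-1 terms, T = [0, 0, 1] ⊗ [2, 2, -1] ⊗ [-2, 4, 0] + [1, -1, -1] ⊗ [0, 1, 0] ⊗ [2, 2, 0] + [1, -1, 1] ⊗ [1, -2, 1] ⊗ [-1, -1, -1] (written with every a and b primitive with positive leading entry and the scale carried by c; CP decompositions are not unique, and this one is verified by expanding entrywise), so rank(T) ≤ 3.
These bounds meet, so rank(T) = 3.

3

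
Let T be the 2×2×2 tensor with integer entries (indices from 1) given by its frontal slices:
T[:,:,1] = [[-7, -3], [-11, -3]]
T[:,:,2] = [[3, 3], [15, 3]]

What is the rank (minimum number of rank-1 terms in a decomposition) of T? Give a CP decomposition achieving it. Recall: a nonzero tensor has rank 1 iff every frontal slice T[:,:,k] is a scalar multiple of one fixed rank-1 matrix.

rank(T) = 2

Lower bound: the mode-3 unfolding of T (rows indexed by k, columns by (i,j) = (1,1), (1,2), (2,1), (2,2)) is [[-7, -3, -11, -3], [3, 3, 15, 3]].
There the 2×2 minor on rows k ∈ {1, 2}, columns (i,j) ∈ {(1,1), (1,2)} is det [[-7, -3], [3, 3]] = -12 ≠ 0, so this unfolding has rank ≥ 2; CP rank is at least every unfolding rank, so rank(T) ≥ 2. (Flattening ranks never certify an upper bound on CP rank; for that we must actually write T with 2 rank-1 terms.)
Upper bound — finding two terms. Write S_k = T[:,:,k] for the frontal slices: S₁ = [[-7, -3], [-11, -3]], S₂ = [[3, 3], [15, 3]].
If T = a₁ ∘ b₁ ∘ c₁ + a₂ ∘ b₂ ∘ c₂ then each S_k = c₁[k]·a₁b₁ᵀ + c₂[k]·a₂b₂ᵀ. S₁ and S₂ are linearly independent, so a₁b₁ᵀ and a₂b₂ᵀ must span the same plane of matrices: they are the rank-1 matrices of the form x·S₁ + y·S₂.
det(x·S₁ + y·S₂) is −12·x² + 48·xy − 36·y² = (-12)·(x − 3·y)(x − y), vanishing at (x:y) = (3:1) and (1:1).
M₁ = 3·S₁ + S₂ = [[-18, -6], [-18, -6]] = (-6)·[1, 1][3, 1]ᵀ and M₂ = S₁ + S₂ = [[-4, 0], [4, 0]] = (-4)·[1, -1][1, 0]ᵀ, so take a₁ = [1, 1], b₁ = [3, 1], a₂ = [1, -1], b₂ = [1, 0].
Each slice is an integer combination of E₁ = a₁b₁ᵀ and E₂ = a₂b₂ᵀ: S₁ = −3·E₁ + 2·E₂, S₂ = 3·E₁ − 6·E₂; reading off coefficients, c₁ = [-3, 3] and c₂ = [2, -6].
Hence T = [1, 1] ∘ [3, 1] ∘ [-3, 3] + [1, -1] ∘ [1, 0] ∘ [2, -6], so rank(T) ≤ 2.
These bounds meet, so rank(T) = 2.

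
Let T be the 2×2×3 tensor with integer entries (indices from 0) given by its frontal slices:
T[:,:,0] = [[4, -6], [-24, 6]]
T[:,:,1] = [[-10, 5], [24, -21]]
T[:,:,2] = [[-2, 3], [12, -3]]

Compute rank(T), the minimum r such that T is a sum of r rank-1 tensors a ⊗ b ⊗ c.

Lower bound: the mode-1 unfolding of T (rows indexed by i, columns by (j,k) = (0,0), (0,1), (0,2), (1,0), (1,1), (1,2)) is [[4, -10, -2, -6, 5, 3], [-24, 24, 12, 6, -21, -3]].
There the 2×2 minor on rows i ∈ {0, 1}, columns (j,k) ∈ {(0,0), (0,1)} is det [[4, -10], [-24, 24]] = -144 ≠ 0, so this unfolding has rank ≥ 2; CP rank is at least every unfolding rank, so rank(T) ≥ 2. (Unfolding ranks only ever bound the CP rank from below — rank(T) can be strictly larger than all of them — so the matching upper bound has to come from an explicit 2-term decomposition.)
Upper bound — finding two terms. Write S_k = T[:,:,k] for the frontal slices: S₀ = [[4, -6], [-24, 6]], S₁ = [[-10, 5], [24, -21]], S₂ = [[-2, 3], [12, -3]].
If T = a₁ ⊗ b₁ ⊗ c₁ + a₂ ⊗ b₂ ⊗ c₂ then each S_k = c₁[k]·a₁b₁ᵀ + c₂[k]·a₂b₂ᵀ. S₀ and S₁ are linearly independent, so a₁b₁ᵀ and a₂b₂ᵀ must span the same plane of matrices: they are the rank-1 matrices of the form x·S₀ + y·S₁.
det(x·S₀ + y·S₁) is −120·x² + 120·xy + 90·y² = (-30)·(2·x − 3·y)(2·x + y), vanishing at (x:y) = (3:2) and (1:-2).
M₁ = 3·S₀ + 2·S₁ = [[-8, -8], [-24, -24]] = (-8)·[1, 3][1, 1]ᵀ and M₂ = S₀ − 2·S₁ = [[24, -16], [-72, 48]] = 8·[1, -3][3, -2]ᵀ, so take a₁ = [1, 3], b₁ = [1, 1], a₂ = [1, -3], b₂ = [3, -2].
Each slice is an integer combination of E₁ = a₁b₁ᵀ and E₂ = a₂b₂ᵀ: S₀ = −2·E₁ + 2·E₂, S₁ = −E₁ − 3·E₂, S₂ = E₁ − E₂; reading off coefficients, c₁ = [-2, -1, 1] and c₂ = [2, -3, -1].
Hence T = [1, 3] ⊗ [1, 1] ⊗ [-2, -1, 1] + [1, -3] ⊗ [3, -2] ⊗ [2, -3, -1], so rank(T) ≤ 2.
These bounds meet, so rank(T) = 2.

2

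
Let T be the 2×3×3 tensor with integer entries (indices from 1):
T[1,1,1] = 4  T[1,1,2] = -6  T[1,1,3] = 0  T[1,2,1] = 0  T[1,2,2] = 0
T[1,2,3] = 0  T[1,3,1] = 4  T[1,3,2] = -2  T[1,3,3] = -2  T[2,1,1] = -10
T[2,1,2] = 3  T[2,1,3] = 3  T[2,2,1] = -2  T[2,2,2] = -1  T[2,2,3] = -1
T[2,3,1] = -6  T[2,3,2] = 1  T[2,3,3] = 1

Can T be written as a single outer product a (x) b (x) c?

The mode-2 unfolding of T (rows indexed by j, columns by (i,k) = (1,1), (1,2), (1,3), (2,1), (2,2), (2,3)) is [[4, -6, 0, -10, 3, 3], [0, 0, 0, -2, -1, -1], [4, -2, -2, -6, 1, 1]].
There the 3×3 minor on rows j ∈ {1, 2, 3}, columns (i,k) ∈ {(1,1), (1,2), (2,1)} is det [[4, -6, -10], [0, 0, -2], [4, -2, -6]] = 32 ≠ 0, so this unfolding has rank ≥ 3; CP rank is at least every unfolding rank, so rank(T) ≥ 3.
In particular rank(T) ≥ 3 > 1, so T is not rank-1.

No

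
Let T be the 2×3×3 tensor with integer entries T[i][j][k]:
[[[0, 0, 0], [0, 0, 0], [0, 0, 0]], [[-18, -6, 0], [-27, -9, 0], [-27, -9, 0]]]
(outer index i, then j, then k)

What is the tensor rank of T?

Lower bound: T ≠ 0 (e.g. T[1,0,0] = -18), so rank(T) ≥ 1.
Upper bound: if T = a (x) b (x) c then every fibre of T is a multiple of the corresponding factor, so read the factors off the fibres through the nonzero entry T[1,0,0] = -18.
The mode-1 fibre T[:,0,0] = [0, -18] gives a = [0, 1] (primitive direction); the mode-2 fibre T[1,:,0] = [-18, -27, -27] gives b = [2, 3, 3]; then c[k] = T[1,0,k] / (a[1]·b[0]) = [-18, -6, 0] / 2 = [-9, -3, 0].
Expanding [0, 1] (x) [2, 3, 3] (x) [-9, -3, 0] reproduces all 18 entries of T, so T = [0, 1] (x) [2, 3, 3] (x) [-9, -3, 0] and rank(T) ≤ 1.
These bounds meet, so rank(T) = 1.
Check entry T[0,2,2] = 0: (0)·(3)·(0) = 0.

1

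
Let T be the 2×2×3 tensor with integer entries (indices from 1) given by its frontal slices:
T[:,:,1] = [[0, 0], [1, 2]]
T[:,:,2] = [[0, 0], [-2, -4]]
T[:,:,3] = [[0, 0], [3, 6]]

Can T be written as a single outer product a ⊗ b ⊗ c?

The mode-1 fibre T[:,1,1] = [0, 1] gives a = [0, 1] (primitive direction); the mode-2 fibre T[2,:,1] = [1, 2] gives b = [1, 2]; then c[k] = T[2,1,k] / (a[2]·b[1]) = [1, -2, 3] / 1 = [1, -2, 3].
Expanding [0, 1] ⊗ [1, 2] ⊗ [1, -2, 3] reproduces all 12 entries of T, so T = [0, 1] ⊗ [1, 2] ⊗ [1, -2, 3] and rank(T) ≤ 1.
Equivalently every frontal slice T[:,:,k] is c[k] times the rank-1 matrix [0, 1] ⊗ [1, 2]. So T has rank 1 (it is nonzero).

Yes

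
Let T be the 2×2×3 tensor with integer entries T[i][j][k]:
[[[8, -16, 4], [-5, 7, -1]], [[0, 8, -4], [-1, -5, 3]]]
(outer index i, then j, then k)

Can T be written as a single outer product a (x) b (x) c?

No

The mode-1 unfolding of T (rows indexed by i, columns by (j,k) = (0,0), (0,1), (0,2), (1,0), (1,1), (1,2)) is [[8, -16, 4, -5, 7, -1], [0, 8, -4, -1, -5, 3]].
There the 2×2 minor on rows i ∈ {0, 1}, columns (j,k) ∈ {(0,0), (0,1)} is det [[8, -16], [0, 8]] = 64 ≠ 0, so this unfolding has rank ≥ 2; CP rank is at least every unfolding rank, so rank(T) ≥ 2.
In particular rank(T) ≥ 2 > 1, so T is not rank-1.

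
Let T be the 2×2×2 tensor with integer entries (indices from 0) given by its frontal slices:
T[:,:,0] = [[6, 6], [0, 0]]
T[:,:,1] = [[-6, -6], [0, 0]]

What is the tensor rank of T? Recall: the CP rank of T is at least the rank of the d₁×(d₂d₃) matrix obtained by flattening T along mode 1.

Lower bound: T ≠ 0 (e.g. T[0,0,0] = 6), so rank(T) ≥ 1.
Upper bound: the mode-1 fibre T[:,0,0] = [6, 0] gives a = [1, 0] (primitive direction); the mode-2 fibre T[0,:,0] = [6, 6] gives b = [1, 1]; then c[k] = T[0,0,k] / (a[0]·b[0]) = [6, -6] / 1 = [6, -6].
Expanding [1, 0] (x) [1, 1] (x) [6, -6] reproduces all 8 entries of T, so T = [1, 0] (x) [1, 1] (x) [6, -6] and rank(T) ≤ 1.
These bounds meet, so rank(T) = 1.

1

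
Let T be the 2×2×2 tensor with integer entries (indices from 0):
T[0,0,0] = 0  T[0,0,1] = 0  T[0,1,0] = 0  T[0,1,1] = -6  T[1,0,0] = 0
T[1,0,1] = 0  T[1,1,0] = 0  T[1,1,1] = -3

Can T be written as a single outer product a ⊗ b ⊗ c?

Yes

If T = a ⊗ b ⊗ c then every fibre of T is a multiple of the corresponding factor, so read the factors off the fibres through the nonzero entry T[0,1,1] = -6.
The mode-1 fibre T[:,1,1] = [-6, -3] gives a = [2, 1] (primitive direction); the mode-2 fibre T[0,:,1] = [0, -6] gives b = [0, 1]; then c[k] = T[0,1,k] / (a[0]·b[1]) = [0, -6] / 2 = [0, -3].
Expanding [2, 1] ⊗ [0, 1] ⊗ [0, -3] reproduces all 8 entries of T, so T = [2, 1] ⊗ [0, 1] ⊗ [0, -3] and rank(T) ≤ 1.
Equivalently every frontal slice T[:,:,k] is c[k] times the rank-1 matrix [2, 1] ⊗ [0, 1]. So T has rank 1 (it is nonzero).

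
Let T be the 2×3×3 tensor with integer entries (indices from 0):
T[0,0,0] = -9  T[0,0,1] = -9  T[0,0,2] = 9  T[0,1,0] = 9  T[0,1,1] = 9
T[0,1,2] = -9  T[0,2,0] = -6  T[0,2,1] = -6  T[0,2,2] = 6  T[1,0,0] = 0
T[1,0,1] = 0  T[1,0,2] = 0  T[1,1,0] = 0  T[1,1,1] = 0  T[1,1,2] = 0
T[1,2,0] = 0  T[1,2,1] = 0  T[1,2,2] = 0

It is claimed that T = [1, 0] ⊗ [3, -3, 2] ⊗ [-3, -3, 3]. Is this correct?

Reconstruct entrywise from the claimed factors. For example, T[1,2,0] = 0 and Σₗ aₗ[1]bₗ[2]cₗ[0] = (0)·(2)·(-3) = 0; checking all 18 entries, every one matches. The claim holds.

Yes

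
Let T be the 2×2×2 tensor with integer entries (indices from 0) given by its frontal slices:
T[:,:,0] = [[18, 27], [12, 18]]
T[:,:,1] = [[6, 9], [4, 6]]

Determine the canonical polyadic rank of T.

1

Lower bound: T ≠ 0 (e.g. T[0,0,0] = 18), so rank(T) ≥ 1.
Upper bound: if T = a ⊗ b ⊗ c then every fibre of T is a multiple of the corresponding factor, so read the factors off the fibres through the nonzero entry T[0,0,0] = 18.
The mode-1 fibre T[:,0,0] = [18, 12] gives a = [3, 2] (primitive direction); the mode-2 fibre T[0,:,0] = [18, 27] gives b = [2, 3]; then c[k] = T[0,0,k] / (a[0]·b[0]) = [18, 6] / 6 = [3, 1].
Expanding [3, 2] ⊗ [2, 3] ⊗ [3, 1] reproduces all 8 entries of T, so T = [3, 2] ⊗ [2, 3] ⊗ [3, 1] and rank(T) ≤ 1.
These bounds meet, so rank(T) = 1.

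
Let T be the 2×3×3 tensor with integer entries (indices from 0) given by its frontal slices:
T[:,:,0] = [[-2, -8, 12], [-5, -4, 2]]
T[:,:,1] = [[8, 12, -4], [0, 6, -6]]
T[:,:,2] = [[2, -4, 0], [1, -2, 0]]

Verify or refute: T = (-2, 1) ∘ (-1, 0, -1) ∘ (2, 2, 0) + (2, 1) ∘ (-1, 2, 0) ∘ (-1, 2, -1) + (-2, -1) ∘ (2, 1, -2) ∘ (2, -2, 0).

Yes

Reconstruct entrywise from the claimed factors. For example, T[0,1,1] = 12 and Σₗ aₗ[0]bₗ[1]cₗ[1] = (-2)·(0)·(2) + (2)·(2)·(2) + (-2)·(1)·(-2) = 12; checking all 18 entries, every one matches. The claim holds.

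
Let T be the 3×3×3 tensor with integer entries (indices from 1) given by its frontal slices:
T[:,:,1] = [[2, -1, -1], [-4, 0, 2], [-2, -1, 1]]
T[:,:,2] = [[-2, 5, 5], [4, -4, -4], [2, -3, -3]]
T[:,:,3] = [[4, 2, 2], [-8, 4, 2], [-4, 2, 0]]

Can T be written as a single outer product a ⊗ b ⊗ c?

No

The mode-3 unfolding of T (rows indexed by k, columns by (i,j) = (1,1), (1,2), (1,3), (2,1), (2,2), (2,3), (3,1), (3,2), (3,3)) is [[2, -1, -1, -4, 0, 2, -2, -1, 1], [-2, 5, 5, 4, -4, -4, 2, -3, -3], [4, 2, 2, -8, 4, 2, -4, 2, 0]].
There the 3×3 minor on rows k ∈ {1, 2, 3}, columns (i,j) ∈ {(1,1), (1,2), (2,2)} is det [[2, -1, 0], [-2, 5, -4], [4, 2, 4]] = 64 ≠ 0, so this unfolding has rank ≥ 3; CP rank is at least every unfolding rank, so rank(T) ≥ 3.
In particular rank(T) ≥ 3 > 1, so T is not rank-1.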